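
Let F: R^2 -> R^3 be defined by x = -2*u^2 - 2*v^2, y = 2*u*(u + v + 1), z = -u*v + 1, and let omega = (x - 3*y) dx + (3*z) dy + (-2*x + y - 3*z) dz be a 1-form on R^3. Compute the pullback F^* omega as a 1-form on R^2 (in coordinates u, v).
F^* omega = (32*u^3 + 6*u^2*v + 24*u^2 - 3*u*v^2 - 8*u*v + 12*u - 4*v^3 + 9*v + 6) du + (-6*u^3 + 21*u^2*v - 2*u^2 + 20*u*v^2 + 24*u*v + 9*u + 8*v^3) dv

Using F^*(f dg) = (f ∘ F) d(g ∘ F), substitute each coordinate x_i by F_i(u, v) in f_i, and replace dx_i by d F_i = (∂F_i/∂u) du + (∂F_i/∂v) dv.
  For the x component: f_1(F) = -8*u^2 - 6*u*v - 6*u - 2*v^2; d F_1 = (-4*u) du + (-4*v) dv
  For the y component: f_2(F) = -3*u*v + 3; d F_2 = (4*u + 2*v + 2) du + (2*u) dv
  For the z component: f_3(F) = 6*u^2 + 5*u*v + 2*u + 4*v^2 - 3; d F_3 = (-v) du + (-u) dv
Combining and collecting du, dv coefficients:
  coeff of du: 32*u^3 + 6*u^2*v + 24*u^2 - 3*u*v^2 - 8*u*v + 12*u - 4*v^3 + 9*v + 6
  coeff of dv: -6*u^3 + 21*u^2*v - 2*u^2 + 20*u*v^2 + 24*u*v + 9*u + 8*v^3
F^* omega = (32*u^3 + 6*u^2*v + 24*u^2 - 3*u*v^2 - 8*u*v + 12*u - 4*v^3 + 9*v + 6) du + (-6*u^3 + 21*u^2*v - 2*u^2 + 20*u*v^2 + 24*u*v + 9*u + 8*v^3) dv.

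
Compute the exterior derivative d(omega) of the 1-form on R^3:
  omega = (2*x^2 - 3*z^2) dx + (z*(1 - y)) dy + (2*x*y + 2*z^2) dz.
d(omega) = (2*y + 6*z) dx ∧ dz + (2*x + y - 1) dy ∧ dz

For a 1-form omega = sum_i f_i dx_i, the exterior derivative is
  d(omega) = sum_{i < j} (∂f_j/∂x_i - ∂f_i/∂x_j) dx_i ∧ dx_j.
  coefficient of dx ∧ dz: ∂f_3/∂x - ∂f_1/∂z = ∂(2*x*y + 2*z^2)/∂x - ∂(2*x^2 - 3*z^2)/∂z = 2*y + 6*z
  coefficient of dy ∧ dz: ∂f_3/∂y - ∂f_2/∂z = ∂(2*x*y + 2*z^2)/∂y - ∂(z*(1 - y))/∂z = 2*x + y - 1
Assembling: d(omega) = (2*y + 6*z) dx ∧ dz + (2*x + y - 1) dy ∧ dz.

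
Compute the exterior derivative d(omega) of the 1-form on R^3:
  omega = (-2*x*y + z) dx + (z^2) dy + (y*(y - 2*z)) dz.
d(omega) = (2*x) dx ∧ dy + (-1) dx ∧ dz + (2*y - 4*z) dy ∧ dz

For a 1-form omega = sum_i f_i dx_i, the exterior derivative is
  d(omega) = sum_{i < j} (∂f_j/∂x_i - ∂f_i/∂x_j) dx_i ∧ dx_j.
  coefficient of dx ∧ dy: ∂f_2/∂x - ∂f_1/∂y = ∂(z^2)/∂x - ∂(-2*x*y + z)/∂y = 2*x
  coefficient of dx ∧ dz: ∂f_3/∂x - ∂f_1/∂z = ∂(y*(y - 2*z))/∂x - ∂(-2*x*y + z)/∂z = -1
  coefficient of dy ∧ dz: ∂f_3/∂y - ∂f_2/∂z = ∂(y*(y - 2*z))/∂y - ∂(z^2)/∂z = 2*y - 4*z
Assembling: d(omega) = (2*x) dx ∧ dy + (-1) dx ∧ dz + (2*y - 4*z) dy ∧ dz.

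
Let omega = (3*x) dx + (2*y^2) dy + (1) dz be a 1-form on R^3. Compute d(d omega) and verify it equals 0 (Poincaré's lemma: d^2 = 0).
d(d omega) = 0

Step 1: d omega = sum_{i<j} (∂f_j/∂x_i - ∂f_i/∂x_j) dx_i ∧ dx_j:
  coeff of dx ∧ dy: 0
  coeff of dx ∧ dz: 0
  coeff of dy ∧ dz: 0
Step 2: Apply d again to each 2-form coefficient. The only possible 3-form in R^3 is dx ∧ dy ∧ dz, with coefficient
  ∂(coeff of dy∧dz)/∂x - ∂(coeff of dx∧dz)/∂y + ∂(coeff of dx∧dy)/∂z
  = ∂/∂x (0) - ∂/∂y (0) + ∂/∂z (0).
Each of these terms simplifies to sums of mixed partials that cancel in pairs. The result is 0 (by equality of mixed partials for smooth functions — Schwarz / Clairaut).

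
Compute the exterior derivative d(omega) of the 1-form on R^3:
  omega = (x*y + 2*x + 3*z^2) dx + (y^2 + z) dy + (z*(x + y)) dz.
d(omega) = (-x) dx ∧ dy + (-5*z) dx ∧ dz + (z - 1) dy ∧ dz

For a 1-form omega = sum_i f_i dx_i, the exterior derivative is
  d(omega) = sum_{i < j} (∂f_j/∂x_i - ∂f_i/∂x_j) dx_i ∧ dx_j.
  coefficient of dx ∧ dy: ∂f_2/∂x - ∂f_1/∂y = ∂(y^2 + z)/∂x - ∂(x*y + 2*x + 3*z^2)/∂y = -x
  coefficient of dx ∧ dz: ∂f_3/∂x - ∂f_1/∂z = ∂(z*(x + y))/∂x - ∂(x*y + 2*x + 3*z^2)/∂z = -5*z
  coefficient of dy ∧ dz: ∂f_3/∂y - ∂f_2/∂z = ∂(z*(x + y))/∂y - ∂(y^2 + z)/∂z = z - 1
Assembling: d(omega) = (-x) dx ∧ dy + (-5*z) dx ∧ dz + (z - 1) dy ∧ dz.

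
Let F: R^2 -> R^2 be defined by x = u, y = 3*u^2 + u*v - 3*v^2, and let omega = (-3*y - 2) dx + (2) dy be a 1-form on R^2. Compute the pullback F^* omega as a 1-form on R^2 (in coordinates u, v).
F^* omega = (-9*u^2 - 3*u*v + 12*u + 9*v^2 + 2*v - 2) du + (2*u - 12*v) dv

Using F^*(f dg) = (f ∘ F) d(g ∘ F), substitute each coordinate x_i by F_i(u, v) in f_i, and replace dx_i by d F_i = (∂F_i/∂u) du + (∂F_i/∂v) dv.
  For the x component: f_1(F) = -9*u^2 - 3*u*v + 9*v^2 - 2; d F_1 = (1) du + (0) dv
  For the y component: f_2(F) = 2; d F_2 = (6*u + v) du + (u - 6*v) dv
Combining and collecting du, dv coefficients:
  coeff of du: -9*u^2 - 3*u*v + 12*u + 9*v^2 + 2*v - 2
  coeff of dv: 2*u - 12*v
F^* omega = (-9*u^2 - 3*u*v + 12*u + 9*v^2 + 2*v - 2) du + (2*u - 12*v) dv.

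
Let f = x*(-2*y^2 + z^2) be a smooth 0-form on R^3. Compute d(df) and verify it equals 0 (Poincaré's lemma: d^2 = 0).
d(df) = 0

Step 1: df = sum_i (∂f/∂x_i) dx_i = (-2*y^2 + z^2) dx + (-4*x*y) dy + (2*x*z) dz.
Step 2: Apply d again. Using the 1-form formula, the coefficient of dx ∧ dy in d(df) is ∂^2 f/∂x ∂y - ∂^2 f/∂y ∂x = (-4*y) - (-4*y) = 0 (equality of mixed partials for smooth f).
Similarly for dx ∧ dz and dy ∧ dz — all coefficients vanish. So d(df) = 0.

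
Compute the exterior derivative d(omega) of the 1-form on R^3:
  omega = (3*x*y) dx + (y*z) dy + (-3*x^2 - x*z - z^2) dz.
d(omega) = (-3*x) dx ∧ dy + (-6*x - z) dx ∧ dz + (-y) dy ∧ dz

For a 1-form omega = sum_i f_i dx_i, the exterior derivative is
  d(omega) = sum_{i < j} (∂f_j/∂x_i - ∂f_i/∂x_j) dx_i ∧ dx_j.
  coefficient of dx ∧ dy: ∂f_2/∂x - ∂f_1/∂y = ∂(y*z)/∂x - ∂(3*x*y)/∂y = -3*x
  coefficient of dx ∧ dz: ∂f_3/∂x - ∂f_1/∂z = ∂(-3*x^2 - x*z - z^2)/∂x - ∂(3*x*y)/∂z = -6*x - z
  coefficient of dy ∧ dz: ∂f_3/∂y - ∂f_2/∂z = ∂(-3*x^2 - x*z - z^2)/∂y - ∂(y*z)/∂z = -y
Assembling: d(omega) = (-3*x) dx ∧ dy + (-6*x - z) dx ∧ dz + (-y) dy ∧ dz.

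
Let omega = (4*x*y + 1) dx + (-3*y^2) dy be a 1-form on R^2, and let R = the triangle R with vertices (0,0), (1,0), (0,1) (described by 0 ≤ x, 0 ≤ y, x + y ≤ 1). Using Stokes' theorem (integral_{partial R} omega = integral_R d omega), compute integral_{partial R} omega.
integral_(partial R) omega = -2/3

Stokes: integral_partial_R omega = integral_R d omega with d omega = (∂Q/∂x - ∂P/∂y) dx ∧ dy.
  ∂Q/∂x = 0
  ∂P/∂y = 4*x
  integrand = ∂Q/∂x - ∂P/∂y = -4*x.
Integrating over R: integral_0^1 integral_0^{1-x} (-4*x) dy dx = -2/3.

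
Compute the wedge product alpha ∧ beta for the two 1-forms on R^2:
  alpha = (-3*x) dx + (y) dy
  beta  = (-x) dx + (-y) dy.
alpha ∧ beta = (4*x*y) dx ∧ dy

Distribute the wedge, using dx_i ∧ dx_j = -dx_j ∧ dx_i and dx_i ∧ dx_i = 0. For each pair (i, j) with i < j, the coefficient of dx_i ∧ dx_j in alpha ∧ beta is (alpha_i * beta_j - alpha_j * beta_i). Collecting: alpha ∧ beta = (4*x*y) dx ∧ dy.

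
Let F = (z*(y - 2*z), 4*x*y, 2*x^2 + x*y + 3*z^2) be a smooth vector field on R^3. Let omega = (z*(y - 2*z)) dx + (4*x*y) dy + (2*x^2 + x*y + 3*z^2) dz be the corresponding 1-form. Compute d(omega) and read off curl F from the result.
d(omega) = (x) dy ∧ dz + (-4*x - 4*z) dz ∧ dx + (4*y - z) dx ∧ dy; curl F = (x, -4*x - 4*z, 4*y - z)

d omega = sum_{i<j} (∂f_j/∂x_i - ∂f_i/∂x_j) dx_i ∧ dx_j. Under the identification (dy ∧ dz, dz ∧ dx, dx ∧ dy) ↔ (e_x, e_y, e_z), the coefficients are exactly the components of curl F. Compute:
  ∂R/∂y - ∂Q/∂z = (x) - (0) = x
  ∂P/∂z - ∂R/∂x = (y - 4*z) - (4*x + y) = -4*x - 4*z
  ∂Q/∂x - ∂P/∂y = (4*y) - (z) = 4*y - z.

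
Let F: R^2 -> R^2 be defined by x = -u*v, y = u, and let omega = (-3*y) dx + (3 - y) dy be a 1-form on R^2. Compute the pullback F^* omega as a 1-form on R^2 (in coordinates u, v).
F^* omega = (3*u*v - u + 3) du + (3*u^2) dv

Using F^*(f dg) = (f ∘ F) d(g ∘ F), substitute each coordinate x_i by F_i(u, v) in f_i, and replace dx_i by d F_i = (∂F_i/∂u) du + (∂F_i/∂v) dv.
  For the x component: f_1(F) = -3*u; d F_1 = (-v) du + (-u) dv
  For the y component: f_2(F) = 3 - u; d F_2 = (1) du + (0) dv
Combining and collecting du, dv coefficients:
  coeff of du: 3*u*v - u + 3
  coeff of dv: 3*u^2
F^* omega = (3*u*v - u + 3) du + (3*u^2) dv.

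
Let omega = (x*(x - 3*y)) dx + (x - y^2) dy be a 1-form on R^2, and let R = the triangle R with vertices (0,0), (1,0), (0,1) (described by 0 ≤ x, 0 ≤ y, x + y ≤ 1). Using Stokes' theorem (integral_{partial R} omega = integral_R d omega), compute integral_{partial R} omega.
integral_(partial R) omega = 1

Stokes: integral_partial_R omega = integral_R d omega with d omega = (∂Q/∂x - ∂P/∂y) dx ∧ dy.
  ∂Q/∂x = 1
  ∂P/∂y = -3*x
  integrand = ∂Q/∂x - ∂P/∂y = 3*x + 1.
Integrating over R: integral_0^1 integral_0^{1-x} (3*x + 1) dy dx = 1.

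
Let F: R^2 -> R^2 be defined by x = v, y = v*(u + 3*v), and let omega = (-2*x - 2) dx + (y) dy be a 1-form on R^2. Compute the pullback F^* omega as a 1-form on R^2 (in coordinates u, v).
F^* omega = (v^2*(u + 3*v)) du + (u^2*v + 9*u*v^2 + 18*v^3 - 2*v - 2) dv

Using F^*(f dg) = (f ∘ F) d(g ∘ F), substitute each coordinate x_i by F_i(u, v) in f_i, and replace dx_i by d F_i = (∂F_i/∂u) du + (∂F_i/∂v) dv.
  For the x component: f_1(F) = -2*v - 2; d F_1 = (0) du + (1) dv
  For the y component: f_2(F) = v*(u + 3*v); d F_2 = (v) du + (u + 6*v) dv
Combining and collecting du, dv coefficients:
  coeff of du: v^2*(u + 3*v)
  coeff of dv: u^2*v + 9*u*v^2 + 18*v^3 - 2*v - 2
F^* omega = (v^2*(u + 3*v)) du + (u^2*v + 9*u*v^2 + 18*v^3 - 2*v - 2) dv.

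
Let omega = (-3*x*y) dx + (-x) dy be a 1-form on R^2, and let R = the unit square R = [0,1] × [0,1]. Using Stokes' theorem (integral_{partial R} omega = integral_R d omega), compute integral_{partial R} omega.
integral_(partial R) omega = 1/2

Stokes: integral_partial_R omega = integral_R d omega with d omega = (∂Q/∂x - ∂P/∂y) dx ∧ dy.
  ∂Q/∂x = -1
  ∂P/∂y = -3*x
  integrand = ∂Q/∂x - ∂P/∂y = 3*x - 1.
Integrating over R: integral_0^1 integral_0^1 (3*x - 1) dx dy = 1/2.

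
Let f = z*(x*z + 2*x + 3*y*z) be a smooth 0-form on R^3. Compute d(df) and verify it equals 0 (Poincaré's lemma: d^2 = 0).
d(df) = 0

Step 1: df = sum_i (∂f/∂x_i) dx_i = (z*(z + 2)) dx + (3*z^2) dy + (2*x*z + 2*x + 6*y*z) dz.
Step 2: Apply d again. Using the 1-form formula, the coefficient of dx ∧ dy in d(df) is ∂^2 f/∂x ∂y - ∂^2 f/∂y ∂x = (0) - (0) = 0 (equality of mixed partials for smooth f).
Similarly for dx ∧ dz and dy ∧ dz — all coefficients vanish. So d(df) = 0.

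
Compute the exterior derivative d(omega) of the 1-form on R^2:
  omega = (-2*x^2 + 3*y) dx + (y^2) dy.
d(omega) = (-3) dx ∧ dy

For a 1-form omega = sum_i f_i dx_i, the exterior derivative is
  d(omega) = sum_{i < j} (∂f_j/∂x_i - ∂f_i/∂x_j) dx_i ∧ dx_j.
  coefficient of dx ∧ dy: ∂f_2/∂x - ∂f_1/∂y = ∂(y^2)/∂x - ∂(-2*x^2 + 3*y)/∂y = -3
Assembling: d(omega) = (-3) dx ∧ dy.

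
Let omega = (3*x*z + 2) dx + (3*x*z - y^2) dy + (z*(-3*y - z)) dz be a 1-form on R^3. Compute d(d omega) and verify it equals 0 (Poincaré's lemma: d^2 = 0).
d(d omega) = 0

Step 1: d omega = sum_{i<j} (∂f_j/∂x_i - ∂f_i/∂x_j) dx_i ∧ dx_j:
  coeff of dx ∧ dy: 3*z
  coeff of dx ∧ dz: -3*x
  coeff of dy ∧ dz: -3*x - 3*z
Step 2: Apply d again to each 2-form coefficient. The only possible 3-form in R^3 is dx ∧ dy ∧ dz, with coefficient
  ∂(coeff of dy∧dz)/∂x - ∂(coeff of dx∧dz)/∂y + ∂(coeff of dx∧dy)/∂z
  = ∂/∂x (-3*x - 3*z) - ∂/∂y (-3*x) + ∂/∂z (3*z).
Each of these terms simplifies to sums of mixed partials that cancel in pairs. The result is 0 (by equality of mixed partials for smooth functions — Schwarz / Clairaut).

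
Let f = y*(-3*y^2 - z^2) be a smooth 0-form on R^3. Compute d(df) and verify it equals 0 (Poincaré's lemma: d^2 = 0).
d(df) = 0

Step 1: df = sum_i (∂f/∂x_i) dx_i = (0) dx + (-9*y^2 - z^2) dy + (-2*y*z) dz.
Step 2: Apply d again. Using the 1-form formula, the coefficient of dx ∧ dy in d(df) is ∂^2 f/∂x ∂y - ∂^2 f/∂y ∂x = (0) - (0) = 0 (equality of mixed partials for smooth f).
Similarly for dx ∧ dz and dy ∧ dz — all coefficients vanish. So d(df) = 0.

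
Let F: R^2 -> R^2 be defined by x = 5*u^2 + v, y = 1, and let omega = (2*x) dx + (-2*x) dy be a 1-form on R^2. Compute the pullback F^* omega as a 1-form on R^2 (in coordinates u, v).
F^* omega = (20*u*(5*u^2 + v)) du + (10*u^2 + 2*v) dv

Using F^*(f dg) = (f ∘ F) d(g ∘ F), substitute each coordinate x_i by F_i(u, v) in f_i, and replace dx_i by d F_i = (∂F_i/∂u) du + (∂F_i/∂v) dv.
  For the x component: f_1(F) = 10*u^2 + 2*v; d F_1 = (10*u) du + (1) dv
  For the y component: f_2(F) = -10*u^2 - 2*v; d F_2 = (0) du + (0) dv
Combining and collecting du, dv coefficients:
  coeff of du: 20*u*(5*u^2 + v)
  coeff of dv: 10*u^2 + 2*v
F^* omega = (20*u*(5*u^2 + v)) du + (10*u^2 + 2*v) dv.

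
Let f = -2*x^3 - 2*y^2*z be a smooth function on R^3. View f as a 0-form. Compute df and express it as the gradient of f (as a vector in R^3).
df = (-6*x^2) dx + (-4*y*z) dy + (-2*y^2) dz; grad f = (-6*x^2, -4*y*z, -2*y^2)

For a 0-form f, d f = (∂f/∂x) dx + (∂f/∂y) dy + (∂f/∂z) dz. The components of the vector representation are exactly the entries of grad f in Cartesian coordinates:
  ∂f/∂x = -6*x^2
  ∂f/∂y = -4*y*z
  ∂f/∂z = -2*y^2.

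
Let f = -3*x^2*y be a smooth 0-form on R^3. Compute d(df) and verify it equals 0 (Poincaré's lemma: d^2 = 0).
d(df) = 0

Step 1: df = sum_i (∂f/∂x_i) dx_i = (-6*x*y) dx + (-3*x^2) dy + (0) dz.
Step 2: Apply d again. Using the 1-form formula, the coefficient of dx ∧ dy in d(df) is ∂^2 f/∂x ∂y - ∂^2 f/∂y ∂x = (-6*x) - (-6*x) = 0 (equality of mixed partials for smooth f).
Similarly for dx ∧ dz and dy ∧ dz — all coefficients vanish. So d(df) = 0.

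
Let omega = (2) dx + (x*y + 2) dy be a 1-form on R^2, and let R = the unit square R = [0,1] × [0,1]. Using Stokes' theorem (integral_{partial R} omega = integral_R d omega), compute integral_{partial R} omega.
integral_(partial R) omega = 1/2

Stokes: integral_partial_R omega = integral_R d omega with d omega = (∂Q/∂x - ∂P/∂y) dx ∧ dy.
  ∂Q/∂x = y
  ∂P/∂y = 0
  integrand = ∂Q/∂x - ∂P/∂y = y.
Integrating over R: integral_0^1 integral_0^1 (y) dx dy = 1/2.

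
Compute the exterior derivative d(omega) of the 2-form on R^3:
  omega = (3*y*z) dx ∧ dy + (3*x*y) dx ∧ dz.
d(omega) = (-3*x + 3*y) dx ∧ dy ∧ dz

For a 2-form omega = sum_{i<j} g_{ij} dx_i ∧ dx_j, the exterior derivative is
  d(omega) = sum_{i<j} d(g_{ij}) ∧ dx_i ∧ dx_j = sum_{i<j, k} (∂g_{ij}/∂x_k) dx_k ∧ dx_i ∧ dx_j.
Expand each term, using dx_k ∧ dx_i ∧ dx_j = sgn(permutation) dx_{(a)} ∧ dx_{(b)} ∧ dx_{(c)} with (a < b < c) sorted:
  d(3*y*z) includes (∂/∂z)(3*y*z) dz = (3*y) dz, which multiplied by dx ∧ dy gives (3*y) dx ∧ dy ∧ dz
  d(3*x*y) includes (∂/∂y)(3*x*y) dy = (3*x) dy, which multiplied by dx ∧ dz gives (-3*x) dx ∧ dy ∧ dz
Collecting like 3-forms: d(omega) = (-3*x + 3*y) dx ∧ dy ∧ dz.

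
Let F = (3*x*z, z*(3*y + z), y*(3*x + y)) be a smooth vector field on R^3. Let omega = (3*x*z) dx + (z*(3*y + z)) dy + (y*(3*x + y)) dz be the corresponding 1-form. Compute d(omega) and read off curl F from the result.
d(omega) = (3*x - y - 2*z) dy ∧ dz + (3*x - 3*y) dz ∧ dx + (0) dx ∧ dy; curl F = (3*x - y - 2*z, 3*x - 3*y, 0)

d omega = sum_{i<j} (∂f_j/∂x_i - ∂f_i/∂x_j) dx_i ∧ dx_j. Under the identification (dy ∧ dz, dz ∧ dx, dx ∧ dy) ↔ (e_x, e_y, e_z), the coefficients are exactly the components of curl F. Compute:
  ∂R/∂y - ∂Q/∂z = (3*x + 2*y) - (3*y + 2*z) = 3*x - y - 2*z
  ∂P/∂z - ∂R/∂x = (3*x) - (3*y) = 3*x - 3*y
  ∂Q/∂x - ∂P/∂y = (0) - (0) = 0.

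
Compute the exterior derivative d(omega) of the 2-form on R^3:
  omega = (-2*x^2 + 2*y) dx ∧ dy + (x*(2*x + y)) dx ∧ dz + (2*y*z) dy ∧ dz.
d(omega) = (-x) dx ∧ dy ∧ dz

For a 2-form omega = sum_{i<j} g_{ij} dx_i ∧ dx_j, the exterior derivative is
  d(omega) = sum_{i<j} d(g_{ij}) ∧ dx_i ∧ dx_j = sum_{i<j, k} (∂g_{ij}/∂x_k) dx_k ∧ dx_i ∧ dx_j.
Expand each term, using dx_k ∧ dx_i ∧ dx_j = sgn(permutation) dx_{(a)} ∧ dx_{(b)} ∧ dx_{(c)} with (a < b < c) sorted:
  d(x*(2*x + y)) includes (∂/∂y)(x*(2*x + y)) dy = (x) dy, which multiplied by dx ∧ dz gives (-x) dx ∧ dy ∧ dz
Collecting like 3-forms: d(omega) = (-x) dx ∧ dy ∧ dz.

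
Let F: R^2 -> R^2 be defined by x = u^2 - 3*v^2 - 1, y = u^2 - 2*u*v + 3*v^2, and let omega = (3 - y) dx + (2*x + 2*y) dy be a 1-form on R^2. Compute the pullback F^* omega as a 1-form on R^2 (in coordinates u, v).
F^* omega = (6*u^3 - 12*u^2*v + 2*u*v^2 + 2*u + 4*v) du + (-8*u^3 + 38*u^2*v - 36*u*v^2 + 4*u + 18*v^3 - 30*v) dv

Using F^*(f dg) = (f ∘ F) d(g ∘ F), substitute each coordinate x_i by F_i(u, v) in f_i, and replace dx_i by d F_i = (∂F_i/∂u) du + (∂F_i/∂v) dv.
  For the x component: f_1(F) = -u^2 + 2*u*v - 3*v^2 + 3; d F_1 = (2*u) du + (-6*v) dv
  For the y component: f_2(F) = 4*u^2 - 4*u*v - 2; d F_2 = (2*u - 2*v) du + (-2*u + 6*v) dv
Combining and collecting du, dv coefficients:
  coeff of du: 6*u^3 - 12*u^2*v + 2*u*v^2 + 2*u + 4*v
  coeff of dv: -8*u^3 + 38*u^2*v - 36*u*v^2 + 4*u + 18*v^3 - 30*v
F^* omega = (6*u^3 - 12*u^2*v + 2*u*v^2 + 2*u + 4*v) du + (-8*u^3 + 38*u^2*v - 36*u*v^2 + 4*u + 18*v^3 - 30*v) dv.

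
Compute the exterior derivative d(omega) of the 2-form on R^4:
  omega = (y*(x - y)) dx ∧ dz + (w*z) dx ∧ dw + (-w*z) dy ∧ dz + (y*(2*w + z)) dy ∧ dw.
d(omega) = (-x + 2*y) dx ∧ dy ∧ dz + (-w) dx ∧ dz ∧ dw + (-y - z) dy ∧ dz ∧ dw

For a 2-form omega = sum_{i<j} g_{ij} dx_i ∧ dx_j, the exterior derivative is
  d(omega) = sum_{i<j} d(g_{ij}) ∧ dx_i ∧ dx_j = sum_{i<j, k} (∂g_{ij}/∂x_k) dx_k ∧ dx_i ∧ dx_j.
Expand each term, using dx_k ∧ dx_i ∧ dx_j = sgn(permutation) dx_{(a)} ∧ dx_{(b)} ∧ dx_{(c)} with (a < b < c) sorted:
  d(y*(x - y)) includes (∂/∂y)(y*(x - y)) dy = (x - 2*y) dy, which multiplied by dx ∧ dz gives (-x + 2*y) dx ∧ dy ∧ dz
  d(w*z) includes (∂/∂z)(w*z) dz = (w) dz, which multiplied by dx ∧ dw gives (-w) dx ∧ dz ∧ dw
  d(-w*z) includes (∂/∂w)(-w*z) dw = (-z) dw, which multiplied by dy ∧ dz gives (-z) dy ∧ dz ∧ dw
  d(y*(2*w + z)) includes (∂/∂z)(y*(2*w + z)) dz = (y) dz, which multiplied by dy ∧ dw gives (-y) dy ∧ dz ∧ dw
Collecting like 3-forms: d(omega) = (-x + 2*y) dx ∧ dy ∧ dz + (-w) dx ∧ dz ∧ dw + (-y - z) dy ∧ dz ∧ dw.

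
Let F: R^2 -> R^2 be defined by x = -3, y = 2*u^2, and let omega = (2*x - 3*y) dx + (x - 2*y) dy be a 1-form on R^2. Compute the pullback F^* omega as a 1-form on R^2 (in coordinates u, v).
F^* omega = (-16*u^3 - 12*u) du

Using F^*(f dg) = (f ∘ F) d(g ∘ F), substitute each coordinate x_i by F_i(u, v) in f_i, and replace dx_i by d F_i = (∂F_i/∂u) du + (∂F_i/∂v) dv.
  For the x component: f_1(F) = -6*u^2 - 6; d F_1 = (0) du + (0) dv
  For the y component: f_2(F) = -4*u^2 - 3; d F_2 = (4*u) du + (0) dv
Combining and collecting du, dv coefficients:
  coeff of du: -16*u^3 - 12*u
  coeff of dv: 0
F^* omega = (-16*u^3 - 12*u) du.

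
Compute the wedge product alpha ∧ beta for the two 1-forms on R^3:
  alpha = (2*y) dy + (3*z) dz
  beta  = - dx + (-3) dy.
alpha ∧ beta = (2*y) dx ∧ dy + (3*z) dx ∧ dz + (9*z) dy ∧ dz

Distribute the wedge, using dx_i ∧ dx_j = -dx_j ∧ dx_i and dx_i ∧ dx_i = 0. For each pair (i, j) with i < j, the coefficient of dx_i ∧ dx_j in alpha ∧ beta is (alpha_i * beta_j - alpha_j * beta_i). Collecting: alpha ∧ beta = (2*y) dx ∧ dy + (3*z) dx ∧ dz + (9*z) dy ∧ dz.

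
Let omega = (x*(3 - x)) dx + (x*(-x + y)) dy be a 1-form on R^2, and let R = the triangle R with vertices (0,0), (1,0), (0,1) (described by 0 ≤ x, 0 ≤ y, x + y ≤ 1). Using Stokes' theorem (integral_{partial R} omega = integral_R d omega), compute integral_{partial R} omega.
integral_(partial R) omega = -1/6

Stokes: integral_partial_R omega = integral_R d omega with d omega = (∂Q/∂x - ∂P/∂y) dx ∧ dy.
  ∂Q/∂x = -2*x + y
  ∂P/∂y = 0
  integrand = ∂Q/∂x - ∂P/∂y = -2*x + y.
Integrating over R: integral_0^1 integral_0^{1-x} (-2*x + y) dy dx = -1/6.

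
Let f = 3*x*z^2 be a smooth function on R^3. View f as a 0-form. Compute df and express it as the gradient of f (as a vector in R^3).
df = (3*z^2) dx + (0) dy + (6*x*z) dz; grad f = (3*z^2, 0, 6*x*z)

For a 0-form f, d f = (∂f/∂x) dx + (∂f/∂y) dy + (∂f/∂z) dz. The components of the vector representation are exactly the entries of grad f in Cartesian coordinates:
  ∂f/∂x = 3*z^2
  ∂f/∂y = 0
  ∂f/∂z = 6*x*z.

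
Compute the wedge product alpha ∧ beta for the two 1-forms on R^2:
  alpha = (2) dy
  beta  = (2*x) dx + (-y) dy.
alpha ∧ beta = (-4*x) dx ∧ dy

Distribute the wedge, using dx_i ∧ dx_j = -dx_j ∧ dx_i and dx_i ∧ dx_i = 0. For each pair (i, j) with i < j, the coefficient of dx_i ∧ dx_j in alpha ∧ beta is (alpha_i * beta_j - alpha_j * beta_i). Collecting: alpha ∧ beta = (-4*x) dx ∧ dy.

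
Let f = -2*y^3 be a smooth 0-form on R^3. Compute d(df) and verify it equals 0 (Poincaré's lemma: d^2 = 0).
d(df) = 0

Step 1: df = sum_i (∂f/∂x_i) dx_i = (0) dx + (-6*y^2) dy + (0) dz.
Step 2: Apply d again. Using the 1-form formula, the coefficient of dx ∧ dy in d(df) is ∂^2 f/∂x ∂y - ∂^2 f/∂y ∂x = (0) - (0) = 0 (equality of mixed partials for smooth f).
Similarly for dx ∧ dz and dy ∧ dz — all coefficients vanish. So d(df) = 0.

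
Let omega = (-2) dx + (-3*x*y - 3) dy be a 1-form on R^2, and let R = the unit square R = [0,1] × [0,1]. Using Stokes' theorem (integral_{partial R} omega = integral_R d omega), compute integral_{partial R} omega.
integral_(partial R) omega = -3/2

Stokes: integral_partial_R omega = integral_R d omega with d omega = (∂Q/∂x - ∂P/∂y) dx ∧ dy.
  ∂Q/∂x = -3*y
  ∂P/∂y = 0
  integrand = ∂Q/∂x - ∂P/∂y = -3*y.
Integrating over R: integral_0^1 integral_0^1 (-3*y) dx dy = -3/2.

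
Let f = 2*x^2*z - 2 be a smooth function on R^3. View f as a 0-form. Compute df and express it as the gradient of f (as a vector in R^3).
df = (4*x*z) dx + (0) dy + (2*x^2) dz; grad f = (4*x*z, 0, 2*x^2)

For a 0-form f, d f = (∂f/∂x) dx + (∂f/∂y) dy + (∂f/∂z) dz. The components of the vector representation are exactly the entries of grad f in Cartesian coordinates:
  ∂f/∂x = 4*x*z
  ∂f/∂y = 0
  ∂f/∂z = 2*x^2.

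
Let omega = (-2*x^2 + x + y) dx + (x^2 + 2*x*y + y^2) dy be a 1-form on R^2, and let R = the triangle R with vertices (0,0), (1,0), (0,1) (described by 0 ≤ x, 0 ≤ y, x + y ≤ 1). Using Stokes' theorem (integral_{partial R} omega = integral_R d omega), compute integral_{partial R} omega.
integral_(partial R) omega = 1/6

Stokes: integral_partial_R omega = integral_R d omega with d omega = (∂Q/∂x - ∂P/∂y) dx ∧ dy.
  ∂Q/∂x = 2*x + 2*y
  ∂P/∂y = 1
  integrand = ∂Q/∂x - ∂P/∂y = 2*x + 2*y - 1.
Integrating over R: integral_0^1 integral_0^{1-x} (2*x + 2*y - 1) dy dx = 1/6.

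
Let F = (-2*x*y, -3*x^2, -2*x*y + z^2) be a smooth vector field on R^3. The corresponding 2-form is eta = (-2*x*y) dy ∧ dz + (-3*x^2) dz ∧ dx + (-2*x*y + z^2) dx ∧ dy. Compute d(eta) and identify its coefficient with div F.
d(eta) = (-2*y + 2*z) dx ∧ dy ∧ dz; div F = -2*y + 2*z

For a 2-form in R^3 of the form above, applying d gives a 3-form with coefficient ∂P/∂x + ∂Q/∂y + ∂R/∂z:
  ∂P/∂x = -2*y
  ∂Q/∂y = 0
  ∂R/∂z = 2*z
Sum = -2*y + 2*z, which is exactly div F.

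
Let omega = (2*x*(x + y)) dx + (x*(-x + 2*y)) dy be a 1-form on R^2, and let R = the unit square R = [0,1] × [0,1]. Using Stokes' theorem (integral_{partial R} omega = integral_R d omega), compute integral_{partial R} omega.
integral_(partial R) omega = -1

Stokes: integral_partial_R omega = integral_R d omega with d omega = (∂Q/∂x - ∂P/∂y) dx ∧ dy.
  ∂Q/∂x = -2*x + 2*y
  ∂P/∂y = 2*x
  integrand = ∂Q/∂x - ∂P/∂y = -4*x + 2*y.
Integrating over R: integral_0^1 integral_0^1 (-4*x + 2*y) dx dy = -1.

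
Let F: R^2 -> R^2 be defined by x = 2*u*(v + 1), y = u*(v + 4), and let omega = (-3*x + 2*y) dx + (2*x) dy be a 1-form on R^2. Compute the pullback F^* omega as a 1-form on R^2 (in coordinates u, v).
F^* omega = (4*u*(-v^2 + 4*v + 5)) du + (4*u^2*(2 - v)) dv

Using F^*(f dg) = (f ∘ F) d(g ∘ F), substitute each coordinate x_i by F_i(u, v) in f_i, and replace dx_i by d F_i = (∂F_i/∂u) du + (∂F_i/∂v) dv.
  For the x component: f_1(F) = 2*u*(1 - 2*v); d F_1 = (2*v + 2) du + (2*u) dv
  For the y component: f_2(F) = 4*u*(v + 1); d F_2 = (v + 4) du + (u) dv
Combining and collecting du, dv coefficients:
  coeff of du: 4*u*(-v^2 + 4*v + 5)
  coeff of dv: 4*u^2*(2 - v)
F^* omega = (4*u*(-v^2 + 4*v + 5)) du + (4*u^2*(2 - v)) dv.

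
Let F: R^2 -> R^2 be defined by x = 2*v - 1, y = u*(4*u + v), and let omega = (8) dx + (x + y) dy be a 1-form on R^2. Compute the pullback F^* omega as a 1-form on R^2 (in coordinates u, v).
F^* omega = (32*u^3 + 12*u^2*v + u*v^2 + 16*u*v - 8*u + 2*v^2 - v) du + (4*u^3 + u^2*v + 2*u*v - u + 16) dv

Using F^*(f dg) = (f ∘ F) d(g ∘ F), substitute each coordinate x_i by F_i(u, v) in f_i, and replace dx_i by d F_i = (∂F_i/∂u) du + (∂F_i/∂v) dv.
  For the x component: f_1(F) = 8; d F_1 = (0) du + (2) dv
  For the y component: f_2(F) = 4*u^2 + u*v + 2*v - 1; d F_2 = (8*u + v) du + (u) dv
Combining and collecting du, dv coefficients:
  coeff of du: 32*u^3 + 12*u^2*v + u*v^2 + 16*u*v - 8*u + 2*v^2 - v
  coeff of dv: 4*u^3 + u^2*v + 2*u*v - u + 16
F^* omega = (32*u^3 + 12*u^2*v + u*v^2 + 16*u*v - 8*u + 2*v^2 - v) du + (4*u^3 + u^2*v + 2*u*v - u + 16) dv.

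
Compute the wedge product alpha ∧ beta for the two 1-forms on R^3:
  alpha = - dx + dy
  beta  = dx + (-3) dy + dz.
alpha ∧ beta = (2) dx ∧ dy + (-1) dx ∧ dz + (1) dy ∧ dz

Distribute the wedge, using dx_i ∧ dx_j = -dx_j ∧ dx_i and dx_i ∧ dx_i = 0. For each pair (i, j) with i < j, the coefficient of dx_i ∧ dx_j in alpha ∧ beta is (alpha_i * beta_j - alpha_j * beta_i). Collecting: alpha ∧ beta = (2) dx ∧ dy + (-1) dx ∧ dz + (1) dy ∧ dz.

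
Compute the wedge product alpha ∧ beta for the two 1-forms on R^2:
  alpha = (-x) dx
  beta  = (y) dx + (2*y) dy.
alpha ∧ beta = (-2*x*y) dx ∧ dy

Distribute the wedge, using dx_i ∧ dx_j = -dx_j ∧ dx_i and dx_i ∧ dx_i = 0. For each pair (i, j) with i < j, the coefficient of dx_i ∧ dx_j in alpha ∧ beta is (alpha_i * beta_j - alpha_j * beta_i). Collecting: alpha ∧ beta = (-2*x*y) dx ∧ dy.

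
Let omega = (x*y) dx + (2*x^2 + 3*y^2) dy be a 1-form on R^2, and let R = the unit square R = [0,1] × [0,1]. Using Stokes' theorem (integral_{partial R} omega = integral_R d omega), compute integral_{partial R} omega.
integral_(partial R) omega = 3/2

Stokes: integral_partial_R omega = integral_R d omega with d omega = (∂Q/∂x - ∂P/∂y) dx ∧ dy.
  ∂Q/∂x = 4*x
  ∂P/∂y = x
  integrand = ∂Q/∂x - ∂P/∂y = 3*x.
Integrating over R: integral_0^1 integral_0^1 (3*x) dx dy = 3/2.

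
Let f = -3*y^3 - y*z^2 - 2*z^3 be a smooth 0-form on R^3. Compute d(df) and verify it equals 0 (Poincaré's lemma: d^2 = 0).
d(df) = 0

Step 1: df = sum_i (∂f/∂x_i) dx_i = (0) dx + (-9*y^2 - z^2) dy + (2*z*(-y - 3*z)) dz.
Step 2: Apply d again. Using the 1-form formula, the coefficient of dx ∧ dy in d(df) is ∂^2 f/∂x ∂y - ∂^2 f/∂y ∂x = (0) - (0) = 0 (equality of mixed partials for smooth f).
Similarly for dx ∧ dz and dy ∧ dz — all coefficients vanish. So d(df) = 0.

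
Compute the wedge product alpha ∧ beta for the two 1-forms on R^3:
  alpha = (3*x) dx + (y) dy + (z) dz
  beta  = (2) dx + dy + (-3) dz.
alpha ∧ beta = (3*x - 2*y) dx ∧ dy + (-9*x - 2*z) dx ∧ dz + (-3*y - z) dy ∧ dz

Distribute the wedge, using dx_i ∧ dx_j = -dx_j ∧ dx_i and dx_i ∧ dx_i = 0. For each pair (i, j) with i < j, the coefficient of dx_i ∧ dx_j in alpha ∧ beta is (alpha_i * beta_j - alpha_j * beta_i). Collecting: alpha ∧ beta = (3*x - 2*y) dx ∧ dy + (-9*x - 2*z) dx ∧ dz + (-3*y - z) dy ∧ dz.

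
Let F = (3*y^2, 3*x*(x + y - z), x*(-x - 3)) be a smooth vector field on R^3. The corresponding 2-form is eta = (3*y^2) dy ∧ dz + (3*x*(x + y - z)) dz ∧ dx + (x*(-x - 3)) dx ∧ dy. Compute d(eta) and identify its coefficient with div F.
d(eta) = (3*x) dx ∧ dy ∧ dz; div F = 3*x

For a 2-form in R^3 of the form above, applying d gives a 3-form with coefficient ∂P/∂x + ∂Q/∂y + ∂R/∂z:
  ∂P/∂x = 0
  ∂Q/∂y = 3*x
  ∂R/∂z = 0
Sum = 3*x, which is exactly div F.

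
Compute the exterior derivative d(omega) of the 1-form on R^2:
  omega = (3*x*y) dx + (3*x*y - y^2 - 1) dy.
d(omega) = (-3*x + 3*y) dx ∧ dy

For a 1-form omega = sum_i f_i dx_i, the exterior derivative is
  d(omega) = sum_{i < j} (∂f_j/∂x_i - ∂f_i/∂x_j) dx_i ∧ dx_j.
  coefficient of dx ∧ dy: ∂f_2/∂x - ∂f_1/∂y = ∂(3*x*y - y^2 - 1)/∂x - ∂(3*x*y)/∂y = -3*x + 3*y
Assembling: d(omega) = (-3*x + 3*y) dx ∧ dy.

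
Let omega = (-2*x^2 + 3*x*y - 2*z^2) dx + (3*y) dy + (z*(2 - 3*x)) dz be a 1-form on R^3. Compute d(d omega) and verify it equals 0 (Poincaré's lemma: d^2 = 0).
d(d omega) = 0

Step 1: d omega = sum_{i<j} (∂f_j/∂x_i - ∂f_i/∂x_j) dx_i ∧ dx_j:
  coeff of dx ∧ dy: -3*x
  coeff of dx ∧ dz: z
  coeff of dy ∧ dz: 0
Step 2: Apply d again to each 2-form coefficient. The only possible 3-form in R^3 is dx ∧ dy ∧ dz, with coefficient
  ∂(coeff of dy∧dz)/∂x - ∂(coeff of dx∧dz)/∂y + ∂(coeff of dx∧dy)/∂z
  = ∂/∂x (0) - ∂/∂y (z) + ∂/∂z (-3*x).
Each of these terms simplifies to sums of mixed partials that cancel in pairs. The result is 0 (by equality of mixed partials for smooth functions — Schwarz / Clairaut).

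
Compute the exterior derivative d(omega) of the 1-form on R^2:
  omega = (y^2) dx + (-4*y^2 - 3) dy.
d(omega) = (-2*y) dx ∧ dy

For a 1-form omega = sum_i f_i dx_i, the exterior derivative is
  d(omega) = sum_{i < j} (∂f_j/∂x_i - ∂f_i/∂x_j) dx_i ∧ dx_j.
  coefficient of dx ∧ dy: ∂f_2/∂x - ∂f_1/∂y = ∂(-4*y^2 - 3)/∂x - ∂(y^2)/∂y = -2*y
Assembling: d(omega) = (-2*y) dx ∧ dy.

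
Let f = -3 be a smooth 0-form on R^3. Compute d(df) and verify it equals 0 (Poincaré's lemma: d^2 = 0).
d(df) = 0

Step 1: df = sum_i (∂f/∂x_i) dx_i = (0) dx + (0) dy + (0) dz.
Step 2: Apply d again. Using the 1-form formula, the coefficient of dx ∧ dy in d(df) is ∂^2 f/∂x ∂y - ∂^2 f/∂y ∂x = (0) - (0) = 0 (equality of mixed partials for smooth f).
Similarly for dx ∧ dz and dy ∧ dz — all coefficients vanish. So d(df) = 0.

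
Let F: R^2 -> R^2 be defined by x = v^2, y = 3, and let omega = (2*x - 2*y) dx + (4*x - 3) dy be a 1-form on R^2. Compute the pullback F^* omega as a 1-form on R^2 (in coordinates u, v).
F^* omega = (4*v*(v^2 - 3)) dv

Using F^*(f dg) = (f ∘ F) d(g ∘ F), substitute each coordinate x_i by F_i(u, v) in f_i, and replace dx_i by d F_i = (∂F_i/∂u) du + (∂F_i/∂v) dv.
  For the x component: f_1(F) = 2*v^2 - 6; d F_1 = (0) du + (2*v) dv
  For the y component: f_2(F) = 4*v^2 - 3; d F_2 = (0) du + (0) dv
Combining and collecting du, dv coefficients:
  coeff of du: 0
  coeff of dv: 4*v*(v^2 - 3)
F^* omega = (4*v*(v^2 - 3)) dv.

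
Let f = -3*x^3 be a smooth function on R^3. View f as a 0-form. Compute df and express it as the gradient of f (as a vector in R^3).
df = (-9*x^2) dx + (0) dy + (0) dz; grad f = (-9*x^2, 0, 0)

For a 0-form f, d f = (∂f/∂x) dx + (∂f/∂y) dy + (∂f/∂z) dz. The components of the vector representation are exactly the entries of grad f in Cartesian coordinates:
  ∂f/∂x = -9*x^2
  ∂f/∂y = 0
  ∂f/∂z = 0.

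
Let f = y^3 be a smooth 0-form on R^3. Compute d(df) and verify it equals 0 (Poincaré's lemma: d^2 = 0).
d(df) = 0

Step 1: df = sum_i (∂f/∂x_i) dx_i = (0) dx + (3*y^2) dy + (0) dz.
Step 2: Apply d again. Using the 1-form formula, the coefficient of dx ∧ dy in d(df) is ∂^2 f/∂x ∂y - ∂^2 f/∂y ∂x = (0) - (0) = 0 (equality of mixed partials for smooth f).
Similarly for dx ∧ dz and dy ∧ dz — all coefficients vanish. So d(df) = 0.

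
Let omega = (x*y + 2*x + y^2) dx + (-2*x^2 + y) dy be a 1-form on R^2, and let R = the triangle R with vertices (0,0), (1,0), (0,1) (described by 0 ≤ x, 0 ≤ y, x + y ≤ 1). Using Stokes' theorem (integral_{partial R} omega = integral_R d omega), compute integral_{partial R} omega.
integral_(partial R) omega = -7/6

Stokes: integral_partial_R omega = integral_R d omega with d omega = (∂Q/∂x - ∂P/∂y) dx ∧ dy.
  ∂Q/∂x = -4*x
  ∂P/∂y = x + 2*y
  integrand = ∂Q/∂x - ∂P/∂y = -5*x - 2*y.
Integrating over R: integral_0^1 integral_0^{1-x} (-5*x - 2*y) dy dx = -7/6.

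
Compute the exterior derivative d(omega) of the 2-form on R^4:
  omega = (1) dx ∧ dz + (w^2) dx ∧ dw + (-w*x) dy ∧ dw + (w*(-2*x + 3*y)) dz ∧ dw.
d(omega) = (-w) dx ∧ dy ∧ dw + (-2*w) dx ∧ dz ∧ dw + (3*w) dy ∧ dz ∧ dw

For a 2-form omega = sum_{i<j} g_{ij} dx_i ∧ dx_j, the exterior derivative is
  d(omega) = sum_{i<j} d(g_{ij}) ∧ dx_i ∧ dx_j = sum_{i<j, k} (∂g_{ij}/∂x_k) dx_k ∧ dx_i ∧ dx_j.
Expand each term, using dx_k ∧ dx_i ∧ dx_j = sgn(permutation) dx_{(a)} ∧ dx_{(b)} ∧ dx_{(c)} with (a < b < c) sorted:
  d(-w*x) includes (∂/∂x)(-w*x) dx = (-w) dx, which multiplied by dy ∧ dw gives (-w) dx ∧ dy ∧ dw
  d(w*(-2*x + 3*y)) includes (∂/∂x)(w*(-2*x + 3*y)) dx = (-2*w) dx, which multiplied by dz ∧ dw gives (-2*w) dx ∧ dz ∧ dw
  d(w*(-2*x + 3*y)) includes (∂/∂y)(w*(-2*x + 3*y)) dy = (3*w) dy, which multiplied by dz ∧ dw gives (3*w) dy ∧ dz ∧ dw
Collecting like 3-forms: d(omega) = (-w) dx ∧ dy ∧ dw + (-2*w) dx ∧ dz ∧ dw + (3*w) dy ∧ dz ∧ dw.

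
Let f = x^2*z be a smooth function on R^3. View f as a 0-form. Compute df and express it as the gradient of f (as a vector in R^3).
df = (2*x*z) dx + (0) dy + (x^2) dz; grad f = (2*x*z, 0, x^2)

For a 0-form f, d f = (∂f/∂x) dx + (∂f/∂y) dy + (∂f/∂z) dz. The components of the vector representation are exactly the entries of grad f in Cartesian coordinates:
  ∂f/∂x = 2*x*z
  ∂f/∂y = 0
  ∂f/∂z = x^2.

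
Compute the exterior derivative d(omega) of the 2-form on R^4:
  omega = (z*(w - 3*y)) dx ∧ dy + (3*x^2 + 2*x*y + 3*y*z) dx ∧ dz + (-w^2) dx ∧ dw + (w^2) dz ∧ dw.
d(omega) = (w - 2*x - 3*y - 3*z) dx ∧ dy ∧ dz + (z) dx ∧ dy ∧ dw

For a 2-form omega = sum_{i<j} g_{ij} dx_i ∧ dx_j, the exterior derivative is
  d(omega) = sum_{i<j} d(g_{ij}) ∧ dx_i ∧ dx_j = sum_{i<j, k} (∂g_{ij}/∂x_k) dx_k ∧ dx_i ∧ dx_j.
Expand each term, using dx_k ∧ dx_i ∧ dx_j = sgn(permutation) dx_{(a)} ∧ dx_{(b)} ∧ dx_{(c)} with (a < b < c) sorted:
  d(z*(w - 3*y)) includes (∂/∂z)(z*(w - 3*y)) dz = (w - 3*y) dz, which multiplied by dx ∧ dy gives (w - 3*y) dx ∧ dy ∧ dz
  d(z*(w - 3*y)) includes (∂/∂w)(z*(w - 3*y)) dw = (z) dw, which multiplied by dx ∧ dy gives (z) dx ∧ dy ∧ dw
  d(3*x^2 + 2*x*y + 3*y*z) includes (∂/∂y)(3*x^2 + 2*x*y + 3*y*z) dy = (2*x + 3*z) dy, which multiplied by dx ∧ dz gives (-2*x - 3*z) dx ∧ dy ∧ dz
Collecting like 3-forms: d(omega) = (w - 2*x - 3*y - 3*z) dx ∧ dy ∧ dz + (z) dx ∧ dy ∧ dw.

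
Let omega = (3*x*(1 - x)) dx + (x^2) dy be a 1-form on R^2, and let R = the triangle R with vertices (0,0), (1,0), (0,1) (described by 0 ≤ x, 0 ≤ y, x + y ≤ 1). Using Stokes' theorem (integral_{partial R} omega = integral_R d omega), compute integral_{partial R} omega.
integral_(partial R) omega = 1/3

Stokes: integral_partial_R omega = integral_R d omega with d omega = (∂Q/∂x - ∂P/∂y) dx ∧ dy.
  ∂Q/∂x = 2*x
  ∂P/∂y = 0
  integrand = ∂Q/∂x - ∂P/∂y = 2*x.
Integrating over R: integral_0^1 integral_0^{1-x} (2*x) dy dx = 1/3.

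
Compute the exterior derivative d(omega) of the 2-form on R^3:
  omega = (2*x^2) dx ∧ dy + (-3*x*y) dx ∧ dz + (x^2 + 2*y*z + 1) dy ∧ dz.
d(omega) = (5*x) dx ∧ dy ∧ dz

For a 2-form omega = sum_{i<j} g_{ij} dx_i ∧ dx_j, the exterior derivative is
  d(omega) = sum_{i<j} d(g_{ij}) ∧ dx_i ∧ dx_j = sum_{i<j, k} (∂g_{ij}/∂x_k) dx_k ∧ dx_i ∧ dx_j.
Expand each term, using dx_k ∧ dx_i ∧ dx_j = sgn(permutation) dx_{(a)} ∧ dx_{(b)} ∧ dx_{(c)} with (a < b < c) sorted:
  d(-3*x*y) includes (∂/∂y)(-3*x*y) dy = (-3*x) dy, which multiplied by dx ∧ dz gives (3*x) dx ∧ dy ∧ dz
  d(x^2 + 2*y*z + 1) includes (∂/∂x)(x^2 + 2*y*z + 1) dx = (2*x) dx, which multiplied by dy ∧ dz gives (2*x) dx ∧ dy ∧ dz
Collecting like 3-forms: d(omega) = (5*x) dx ∧ dy ∧ dz.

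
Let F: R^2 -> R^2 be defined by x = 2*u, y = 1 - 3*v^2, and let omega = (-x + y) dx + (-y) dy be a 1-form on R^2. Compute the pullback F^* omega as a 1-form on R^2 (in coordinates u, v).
F^* omega = (-4*u - 6*v^2 + 2) du + (-18*v^3 + 6*v) dv

Using F^*(f dg) = (f ∘ F) d(g ∘ F), substitute each coordinate x_i by F_i(u, v) in f_i, and replace dx_i by d F_i = (∂F_i/∂u) du + (∂F_i/∂v) dv.
  For the x component: f_1(F) = -2*u - 3*v^2 + 1; d F_1 = (2) du + (0) dv
  For the y component: f_2(F) = 3*v^2 - 1; d F_2 = (0) du + (-6*v) dv
Combining and collecting du, dv coefficients:
  coeff of du: -4*u - 6*v^2 + 2
  coeff of dv: -18*v^3 + 6*v
F^* omega = (-4*u - 6*v^2 + 2) du + (-18*v^3 + 6*v) dv.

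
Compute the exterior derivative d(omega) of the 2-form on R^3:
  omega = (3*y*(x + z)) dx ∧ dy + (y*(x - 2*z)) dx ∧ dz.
d(omega) = (-x + 3*y + 2*z) dx ∧ dy ∧ dz

For a 2-form omega = sum_{i<j} g_{ij} dx_i ∧ dx_j, the exterior derivative is
  d(omega) = sum_{i<j} d(g_{ij}) ∧ dx_i ∧ dx_j = sum_{i<j, k} (∂g_{ij}/∂x_k) dx_k ∧ dx_i ∧ dx_j.
Expand each term, using dx_k ∧ dx_i ∧ dx_j = sgn(permutation) dx_{(a)} ∧ dx_{(b)} ∧ dx_{(c)} with (a < b < c) sorted:
  d(3*y*(x + z)) includes (∂/∂z)(3*y*(x + z)) dz = (3*y) dz, which multiplied by dx ∧ dy gives (3*y) dx ∧ dy ∧ dz
  d(y*(x - 2*z)) includes (∂/∂y)(y*(x - 2*z)) dy = (x - 2*z) dy, which multiplied by dx ∧ dz gives (-x + 2*z) dx ∧ dy ∧ dz
Collecting like 3-forms: d(omega) = (-x + 3*y + 2*z) dx ∧ dy ∧ dz.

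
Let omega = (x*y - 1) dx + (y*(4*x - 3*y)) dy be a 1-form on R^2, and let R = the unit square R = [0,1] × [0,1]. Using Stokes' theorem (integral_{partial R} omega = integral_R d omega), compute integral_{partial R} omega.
integral_(partial R) omega = 3/2

Stokes: integral_partial_R omega = integral_R d omega with d omega = (∂Q/∂x - ∂P/∂y) dx ∧ dy.
  ∂Q/∂x = 4*y
  ∂P/∂y = x
  integrand = ∂Q/∂x - ∂P/∂y = -x + 4*y.
Integrating over R: integral_0^1 integral_0^1 (-x + 4*y) dx dy = 3/2.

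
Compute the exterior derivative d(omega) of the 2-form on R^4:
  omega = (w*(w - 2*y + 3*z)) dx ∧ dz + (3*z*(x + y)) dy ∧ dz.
d(omega) = (2*w + 3*z) dx ∧ dy ∧ dz + (2*w - 2*y + 3*z) dx ∧ dz ∧ dw

For a 2-form omega = sum_{i<j} g_{ij} dx_i ∧ dx_j, the exterior derivative is
  d(omega) = sum_{i<j} d(g_{ij}) ∧ dx_i ∧ dx_j = sum_{i<j, k} (∂g_{ij}/∂x_k) dx_k ∧ dx_i ∧ dx_j.
Expand each term, using dx_k ∧ dx_i ∧ dx_j = sgn(permutation) dx_{(a)} ∧ dx_{(b)} ∧ dx_{(c)} with (a < b < c) sorted:
  d(w*(w - 2*y + 3*z)) includes (∂/∂y)(w*(w - 2*y + 3*z)) dy = (-2*w) dy, which multiplied by dx ∧ dz gives (2*w) dx ∧ dy ∧ dz
  d(w*(w - 2*y + 3*z)) includes (∂/∂w)(w*(w - 2*y + 3*z)) dw = (2*w - 2*y + 3*z) dw, which multiplied by dx ∧ dz gives (2*w - 2*y + 3*z) dx ∧ dz ∧ dw
  d(3*z*(x + y)) includes (∂/∂x)(3*z*(x + y)) dx = (3*z) dx, which multiplied by dy ∧ dz gives (3*z) dx ∧ dy ∧ dz
Collecting like 3-forms: d(omega) = (2*w + 3*z) dx ∧ dy ∧ dz + (2*w - 2*y + 3*z) dx ∧ dz ∧ dw.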